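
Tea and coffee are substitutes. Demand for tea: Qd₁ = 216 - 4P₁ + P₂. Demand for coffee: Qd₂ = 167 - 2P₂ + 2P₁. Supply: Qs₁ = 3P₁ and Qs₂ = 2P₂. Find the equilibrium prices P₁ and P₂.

P₁ = 1031/26, P₂ = 1601/26

Market 1: 216 - 4P₁ + P₂ = 3P₁ → 7P₁ - P₂ = 216.
Market 2: 4P₂ - 2P₁ = 167.
Eliminating P₂: 4×(1) + 1×(2) gives 26P₁ = 1031, so P₁ = 1031/26.
Back-substitute into (2): P₂ = (167 + 2×1031/26) / 4 = 1601/26.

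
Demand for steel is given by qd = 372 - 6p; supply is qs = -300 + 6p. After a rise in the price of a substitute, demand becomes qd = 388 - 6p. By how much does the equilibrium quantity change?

Δq = 8

Original equilibrium: p* = 56, q* = 36.
New equilibrium: 388 - 6p = -300 + 6p, so 688 = 12p and p' = 172/3; q' = 388 − 6(172/3) = 44.
Change in quantity: 44 − 36 = 8.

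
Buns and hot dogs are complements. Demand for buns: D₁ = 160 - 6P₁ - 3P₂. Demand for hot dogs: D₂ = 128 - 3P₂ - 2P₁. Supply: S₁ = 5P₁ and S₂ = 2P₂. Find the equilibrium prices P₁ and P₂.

Market 1: 160 - 6P₁ - 3P₂ = 5P₁ → 11P₁ + 3P₂ = 160.
Market 2: 5P₂ + 2P₁ = 128.
Eliminating P₂: 5×(1) − 3×(2) gives 49P₁ = 416, so P₁ = 416/49.
Back-substitute into (2): P₂ = (128 − 2×416/49) / 5 = 1088/49.

P₁ = 416/49, P₂ = 1088/49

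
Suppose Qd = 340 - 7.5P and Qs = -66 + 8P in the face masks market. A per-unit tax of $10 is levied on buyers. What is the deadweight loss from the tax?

Pre-tax equilibrium: P* = 812/31, Q* = 4450/31.
Tax on buyers shifts demand to Qd = 340 − 7.5(P + 10) = 265 - 7.5P.
265 - 7.5P = -66 + 8P gives seller price Ps = 662/31; buyers pay Pb = 662/31 + 10 = 972/31.
New quantity: Q = 340 − 7.5(972/31) = 3250/31.
DWL = ½ × 10 × (4450/31 − 3250/31) = 6000/31.

Deadweight loss = 6000/31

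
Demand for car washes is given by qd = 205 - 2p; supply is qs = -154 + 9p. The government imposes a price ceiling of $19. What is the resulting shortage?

Shortage = 150

Equilibrium price would be p* = 359/11, so the ceiling at 19 binds.
At p = 19: qd = 205 − 2(19) = 167, qs = -154 + 9(19) = 17.
Shortage = 167 − 17 = 150.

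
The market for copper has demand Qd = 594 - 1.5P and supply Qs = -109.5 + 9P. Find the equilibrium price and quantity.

Set Qd = Qs: 594 - 1.5P = -109.5 + 9P.
703.5 = 10.5P, so P* = 67.
Q* = 594 − 1.5(67) = 493.5.

P* = 67, Q* = 493.5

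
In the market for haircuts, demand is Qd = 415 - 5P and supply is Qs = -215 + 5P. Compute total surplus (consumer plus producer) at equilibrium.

Total surplus = 2000

Equilibrium: 415 - 5P = -215 + 5P gives P* = 63, Q* = 100.
Demand choke price: P = 83; supply starts at P = 43.
CS = ½(83 − 63)(100) = 1000; PS = ½(63 − 43)(100) = 1000.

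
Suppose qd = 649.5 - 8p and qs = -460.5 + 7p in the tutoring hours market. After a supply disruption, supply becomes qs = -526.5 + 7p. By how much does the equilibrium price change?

Original equilibrium: p* = 74, q* = 57.5.
New equilibrium: 649.5 - 8p = -526.5 + 7p, so 1176 = 15p and p' = 78.4; q' = 649.5 − 8(78.4) = 22.3.
Change in price: 78.4 − 74 = 4.4.

Δp = 4.4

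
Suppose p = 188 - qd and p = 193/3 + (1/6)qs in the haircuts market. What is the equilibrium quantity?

q* = 106

Set the two price expressions equal: 188 - q = 193/3 + (1/6)q.
371/3 = (7/6)q, so q* = 106.
p* = 188 − (1)(106) = 82.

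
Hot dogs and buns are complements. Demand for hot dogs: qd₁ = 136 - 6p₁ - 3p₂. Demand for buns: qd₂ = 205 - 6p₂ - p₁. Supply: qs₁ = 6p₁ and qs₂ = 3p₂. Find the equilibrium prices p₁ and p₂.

p₁ = 5.8, p₂ = 332/15

Market 1: 136 - 6p₁ - 3p₂ = 6p₁ → 12p₁ + 3p₂ = 136.
Market 2: 9p₂ + p₁ = 205.
Eliminating p₂: 9×(1) − 3×(2) gives 105p₁ = 609, so p₁ = 5.8.
Back-substitute into (2): p₂ = (205 − 1×5.8) / 9 = 332/15.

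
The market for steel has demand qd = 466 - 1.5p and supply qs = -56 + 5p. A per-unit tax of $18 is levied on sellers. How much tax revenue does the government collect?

Tax revenue = 75996/13

Pre-tax equilibrium: p* = 1044/13, q* = 4492/13.
Tax on sellers shifts supply to qs = -56 + 5(p − 18) = -146 + 5p.
466 - 1.5p = -146 + 5p gives buyer price pb = 1224/13; sellers receive ps = 1224/13 − 18 = 990/13.
New quantity: q = 466 − 1.5(1224/13) = 4222/13.
Revenue = 18 × 4222/13 = 75996/13.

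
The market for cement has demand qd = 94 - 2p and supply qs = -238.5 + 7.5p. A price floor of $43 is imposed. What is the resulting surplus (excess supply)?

Equilibrium price would be p* = 35, so the floor at 43 binds.
At p = 43: qd = 8, qs = 84.
Surplus = 84 − 8 = 76.

Surplus = 76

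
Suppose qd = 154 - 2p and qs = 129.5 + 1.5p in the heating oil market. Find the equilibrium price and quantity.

p* = 7, q* = 140

Set qd = qs: 154 - 2p = 129.5 + 1.5p.
24.5 = 3.5p, so p* = 7.
q* = 154 − 2(7) = 140.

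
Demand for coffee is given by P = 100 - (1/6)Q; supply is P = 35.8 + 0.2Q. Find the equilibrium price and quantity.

P* = 779/11, Q* = 1926/11

Set the two price expressions equal: 100 - (1/6)Q = 35.8 + 0.2Q.
64.2 = (11/30)Q, so Q* = 1926/11.
P* = 100 − (1/6)(1926/11) = 779/11.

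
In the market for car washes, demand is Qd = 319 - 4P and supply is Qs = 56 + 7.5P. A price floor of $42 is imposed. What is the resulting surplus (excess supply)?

Equilibrium price would be P* = 526/23, so the floor at 42 binds.
At P = 42: Qd = 151, Qs = 371.
Surplus = 371 − 151 = 220.

Surplus = 220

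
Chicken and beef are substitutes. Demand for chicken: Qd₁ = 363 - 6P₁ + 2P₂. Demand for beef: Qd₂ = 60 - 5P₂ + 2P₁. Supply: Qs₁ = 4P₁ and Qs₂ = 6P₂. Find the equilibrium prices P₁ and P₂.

P₁ = 4113/106, P₂ = 663/53

Market 1: 363 - 6P₁ + 2P₂ = 4P₁ → 10P₁ - 2P₂ = 363.
Market 2: 11P₂ - 2P₁ = 60.
Eliminating P₂: 11×(1) + 2×(2) gives 106P₁ = 4113, so P₁ = 4113/106.
Back-substitute into (2): P₂ = (60 + 2×4113/106) / 11 = 663/53.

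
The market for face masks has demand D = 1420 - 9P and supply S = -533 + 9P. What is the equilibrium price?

P* = 108.5

Set D = S: 1420 - 9P = -533 + 9P.
1953 = 18P, so P* = 108.5.
Q* = 1420 − 9(108.5) = 443.5.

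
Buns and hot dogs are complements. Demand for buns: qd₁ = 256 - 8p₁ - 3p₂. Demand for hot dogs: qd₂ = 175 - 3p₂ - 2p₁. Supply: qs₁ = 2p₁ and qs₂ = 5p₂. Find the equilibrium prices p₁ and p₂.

p₁ = 1523/74, p₂ = 619/37

Market 1: 256 - 8p₁ - 3p₂ = 2p₁ → 10p₁ + 3p₂ = 256.
Market 2: 8p₂ + 2p₁ = 175.
Eliminating p₂: 8×(1) − 3×(2) gives 74p₁ = 1523, so p₁ = 1523/74.
Back-substitute into (2): p₂ = (175 − 2×1523/74) / 8 = 619/37.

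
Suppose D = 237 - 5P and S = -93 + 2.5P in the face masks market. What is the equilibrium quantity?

Set D = S: 237 - 5P = -93 + 2.5P.
330 = 7.5P, so P* = 44.
Q* = 237 − 5(44) = 17.

Q* = 17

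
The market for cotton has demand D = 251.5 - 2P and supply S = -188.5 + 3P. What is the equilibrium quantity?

Set D = S: 251.5 - 2P = -188.5 + 3P.
440 = 5P, so P* = 88.
Q* = 251.5 − 2(88) = 75.5.

Q* = 75.5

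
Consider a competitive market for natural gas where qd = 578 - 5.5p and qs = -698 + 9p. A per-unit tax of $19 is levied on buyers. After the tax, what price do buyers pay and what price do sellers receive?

Buyers pay 2894/29, sellers receive 2343/29

Pre-tax equilibrium: p* = 88, q* = 94.
Tax on buyers shifts demand to qd = 578 − 5.5(p + 19) = 473.5 - 5.5p.
473.5 - 5.5p = -698 + 9p gives seller price ps = 2343/29; buyers pay pb = 2343/29 + 19 = 2894/29.
New quantity: q = 578 − 5.5(2894/29) = 845/29.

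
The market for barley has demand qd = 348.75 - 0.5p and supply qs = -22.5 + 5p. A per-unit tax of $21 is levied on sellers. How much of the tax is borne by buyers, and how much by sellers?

Pre-tax equilibrium: p* = 67.5, q* = 315.
Tax on sellers shifts supply to qs = -22.5 + 5(p − 21) = -127.5 + 5p.
348.75 - 0.5p = -127.5 + 5p gives buyer price pb = 1905/22; sellers receive ps = 1905/22 − 21 = 1443/22.
New quantity: q = 348.75 − 0.5(1905/22) = 3360/11.
Buyer burden = 1905/22 − 67.5 = 210/11; seller burden = 67.5 − 1443/22 = 21/11.

Buyers bear 210/11, sellers bear 21/11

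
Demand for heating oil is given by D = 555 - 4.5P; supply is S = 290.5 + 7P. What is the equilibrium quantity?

Set D = S: 555 - 4.5P = 290.5 + 7P.
264.5 = 11.5P, so P* = 23.
Q* = 555 − 4.5(23) = 451.5.

Q* = 451.5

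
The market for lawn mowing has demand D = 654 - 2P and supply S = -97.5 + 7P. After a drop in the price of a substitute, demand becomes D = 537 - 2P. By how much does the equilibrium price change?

ΔP = -13

Original equilibrium: P* = 83.5, Q* = 487.
New equilibrium: 537 - 2P = -97.5 + 7P, so 634.5 = 9P and P' = 70.5; Q' = 537 − 2(70.5) = 396.
Change in price: 70.5 − 83.5 = -13.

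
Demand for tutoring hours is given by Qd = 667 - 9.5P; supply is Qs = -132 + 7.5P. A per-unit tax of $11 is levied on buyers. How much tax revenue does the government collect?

Tax revenue = 130449/68

Pre-tax equilibrium: P* = 47, Q* = 220.5.
Tax on buyers shifts demand to Qd = 667 − 9.5(P + 11) = 562.5 - 9.5P.
562.5 - 9.5P = -132 + 7.5P gives seller price Ps = 1389/34; buyers pay Pb = 1389/34 + 11 = 1763/34.
New quantity: Q = 667 − 9.5(1763/34) = 11859/68.
Revenue = 11 × 11859/68 = 130449/68.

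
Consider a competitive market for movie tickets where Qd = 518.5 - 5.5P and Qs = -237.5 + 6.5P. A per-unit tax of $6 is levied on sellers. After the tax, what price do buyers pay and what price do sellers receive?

Buyers pay $66.25, sellers receive $60.25

Pre-tax equilibrium: P* = 63, Q* = 172.
Tax on sellers shifts supply to Qs = -237.5 + 6.5(P − 6) = -276.5 + 6.5P.
518.5 - 5.5P = -276.5 + 6.5P gives buyer price Pb = 66.25; sellers receive Ps = 66.25 − 6 = 60.25.
New quantity: Q = 518.5 − 5.5(66.25) = 154.125.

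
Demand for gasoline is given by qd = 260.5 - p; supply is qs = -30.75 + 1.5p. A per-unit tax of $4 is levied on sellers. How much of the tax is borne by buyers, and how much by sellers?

Pre-tax equilibrium: p* = 116.5, q* = 144.
Tax on sellers shifts supply to qs = -30.75 + 1.5(p − 4) = -36.75 + 1.5p.
260.5 - p = -36.75 + 1.5p gives buyer price pb = 118.9; sellers receive ps = 118.9 − 4 = 114.9.
New quantity: q = 260.5 − 1(118.9) = 141.6.
Buyer burden = 118.9 − 116.5 = 2.4; seller burden = 116.5 − 114.9 = 1.6.

Buyers bear $2.4, sellers bear $1.6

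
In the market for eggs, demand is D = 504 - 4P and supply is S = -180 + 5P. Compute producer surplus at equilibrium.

Equilibrium: 504 - 4P = -180 + 5P gives P* = 76, Q* = 200.
Supply starts at P = 36 (where S = 0).
PS = ½(76 − 36)(200) = 4000.

Producer surplus = 4000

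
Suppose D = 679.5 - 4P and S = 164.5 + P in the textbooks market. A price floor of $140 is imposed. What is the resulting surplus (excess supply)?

Equilibrium price would be P* = 103, so the floor at 140 binds.
At P = 140: D = 119.5, S = 304.5.
Surplus = 304.5 − 119.5 = 185.

Surplus = 185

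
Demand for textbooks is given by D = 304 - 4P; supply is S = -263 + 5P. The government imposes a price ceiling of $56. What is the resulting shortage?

Equilibrium price would be P* = 63, so the ceiling at 56 binds.
At P = 56: D = 304 − 4(56) = 80, S = -263 + 5(56) = 17.
Shortage = 80 − 17 = 63.

Shortage = 63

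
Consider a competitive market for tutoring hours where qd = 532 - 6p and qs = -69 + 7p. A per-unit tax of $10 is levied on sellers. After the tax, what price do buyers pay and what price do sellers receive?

Pre-tax equilibrium: p* = 601/13, q* = 3310/13.
Tax on sellers shifts supply to qs = -69 + 7(p − 10) = -139 + 7p.
532 - 6p = -139 + 7p gives buyer price pb = 671/13; sellers receive ps = 671/13 − 10 = 541/13.
New quantity: q = 532 − 6(671/13) = 2890/13.

Buyers pay 671/13, sellers receive 541/13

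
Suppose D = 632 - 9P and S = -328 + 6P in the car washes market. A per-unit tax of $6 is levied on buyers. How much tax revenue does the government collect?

Tax revenue = 206.4

Pre-tax equilibrium: P* = 64, Q* = 56.
Tax on buyers shifts demand to D = 632 − 9(P + 6) = 578 - 9P.
578 - 9P = -328 + 6P gives seller price Ps = 60.4; buyers pay Pb = 60.4 + 6 = 66.4.
New quantity: Q = 632 − 9(66.4) = 34.4.
Revenue = 6 × 34.4 = 206.4.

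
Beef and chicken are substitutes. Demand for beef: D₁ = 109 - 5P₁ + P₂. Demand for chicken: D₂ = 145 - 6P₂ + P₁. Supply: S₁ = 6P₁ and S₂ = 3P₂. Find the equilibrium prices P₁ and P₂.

P₁ = 563/49, P₂ = 852/49

Market 1: 109 - 5P₁ + P₂ = 6P₁ → 11P₁ - P₂ = 109.
Market 2: 9P₂ - P₁ = 145.
Eliminating P₂: 9×(1) + 1×(2) gives 98P₁ = 1126, so P₁ = 563/49.
Back-substitute into (2): P₂ = (145 + 1×563/49) / 9 = 852/49.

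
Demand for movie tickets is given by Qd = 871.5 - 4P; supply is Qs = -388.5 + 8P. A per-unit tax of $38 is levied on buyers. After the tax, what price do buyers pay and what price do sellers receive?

Buyers pay 391/3, sellers receive 277/3

Pre-tax equilibrium: P* = 105, Q* = 451.5.
Tax on buyers shifts demand to Qd = 871.5 − 4(P + 38) = 719.5 - 4P.
719.5 - 4P = -388.5 + 8P gives seller price Ps = 277/3; buyers pay Pb = 277/3 + 38 = 391/3.
New quantity: Q = 871.5 − 4(391/3) = 2101/6.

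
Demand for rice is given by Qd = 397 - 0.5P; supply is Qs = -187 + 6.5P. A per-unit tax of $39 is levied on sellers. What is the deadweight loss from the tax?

Pre-tax equilibrium: P* = 584/7, Q* = 2487/7.
Tax on sellers shifts supply to Qs = -187 + 6.5(P − 39) = -440.5 + 6.5P.
397 - 0.5P = -440.5 + 6.5P gives buyer price Pb = 1675/14; sellers receive Ps = 1675/14 − 39 = 1129/14.
New quantity: Q = 397 − 0.5(1675/14) = 9441/28.
DWL = ½ × 39 × (2487/7 − 9441/28) = 19773/56.

Deadweight loss = 19773/56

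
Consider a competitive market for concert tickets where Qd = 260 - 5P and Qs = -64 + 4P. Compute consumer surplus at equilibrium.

Consumer surplus = 640

Equilibrium: 260 - 5P = -64 + 4P gives P* = 36, Q* = 80.
Demand choke price (Qd = 0): P = 52.
CS = ½(52 − 36)(80) = 640.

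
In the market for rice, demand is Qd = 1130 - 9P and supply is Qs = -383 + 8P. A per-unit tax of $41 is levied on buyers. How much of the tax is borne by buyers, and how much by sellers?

Buyers bear 328/17, sellers bear 369/17

Pre-tax equilibrium: P* = 89, Q* = 329.
Tax on buyers shifts demand to Qd = 1130 − 9(P + 41) = 761 - 9P.
761 - 9P = -383 + 8P gives seller price Ps = 1144/17; buyers pay Pb = 1144/17 + 41 = 1841/17.
New quantity: Q = 1130 − 9(1841/17) = 2641/17.
Buyer burden = 1841/17 − 89 = 328/17; seller burden = 89 − 1144/17 = 369/17.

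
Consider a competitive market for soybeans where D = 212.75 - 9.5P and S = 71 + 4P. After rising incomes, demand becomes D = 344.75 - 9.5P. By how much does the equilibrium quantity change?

ΔQ = 352/9

Original equilibrium: P* = 10.5, Q* = 113.
New equilibrium: 344.75 - 9.5P = 71 + 4P, so 273.75 = 13.5P and P' = 365/18; Q' = 344.75 − 9.5(365/18) = 1369/9.
Change in quantity: 1369/9 − 113 = 352/9.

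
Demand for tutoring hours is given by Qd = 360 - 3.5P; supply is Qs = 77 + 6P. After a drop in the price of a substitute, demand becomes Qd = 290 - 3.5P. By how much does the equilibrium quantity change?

Original equilibrium: P* = 566/19, Q* = 4859/19.
New equilibrium: 290 - 3.5P = 77 + 6P, so 213 = 9.5P and P' = 426/19; Q' = 290 − 3.5(426/19) = 4019/19.
Change in quantity: 4019/19 − 4859/19 = -840/19.

ΔQ = -840/19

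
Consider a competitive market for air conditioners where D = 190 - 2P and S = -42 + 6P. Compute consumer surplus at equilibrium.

Consumer surplus = 4356

Equilibrium: 190 - 2P = -42 + 6P gives P* = 29, Q* = 132.
Demand choke price (D = 0): P = 95.
CS = ½(95 − 29)(132) = 4356.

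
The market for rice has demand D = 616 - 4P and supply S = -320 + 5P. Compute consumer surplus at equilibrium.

Consumer surplus = 5000

Equilibrium: 616 - 4P = -320 + 5P gives P* = 104, Q* = 200.
Demand choke price (D = 0): P = 154.
CS = ½(154 − 104)(200) = 5000.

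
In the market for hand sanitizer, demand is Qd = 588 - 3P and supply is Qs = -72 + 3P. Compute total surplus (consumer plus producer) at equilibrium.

Equilibrium: 588 - 3P = -72 + 3P gives P* = 110, Q* = 258.
Demand choke price: P = 196; supply starts at P = 24.
CS = ½(196 − 110)(258) = 11094; PS = ½(110 − 24)(258) = 11094.

Total surplus = 22188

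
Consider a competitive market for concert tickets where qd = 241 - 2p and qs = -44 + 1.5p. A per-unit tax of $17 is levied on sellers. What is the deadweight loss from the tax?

Deadweight loss = 867/7

Pre-tax equilibrium: p* = 570/7, q* = 547/7.
Tax on sellers shifts supply to qs = -44 + 1.5(p − 17) = -69.5 + 1.5p.
241 - 2p = -69.5 + 1.5p gives buyer price pb = 621/7; sellers receive ps = 621/7 − 17 = 502/7.
New quantity: q = 241 − 2(621/7) = 445/7.
DWL = ½ × 17 × (547/7 − 445/7) = 867/7.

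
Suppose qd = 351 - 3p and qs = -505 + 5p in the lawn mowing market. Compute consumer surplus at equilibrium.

Equilibrium: 351 - 3p = -505 + 5p gives p* = 107, q* = 30.
Demand choke price (qd = 0): p = 117.
CS = ½(117 − 107)(30) = 150.

Consumer surplus = 150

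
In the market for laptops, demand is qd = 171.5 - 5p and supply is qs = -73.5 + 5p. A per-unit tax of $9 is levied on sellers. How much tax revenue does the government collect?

Tax revenue = 238.5

Pre-tax equilibrium: p* = 24.5, q* = 49.
Tax on sellers shifts supply to qs = -73.5 + 5(p − 9) = -118.5 + 5p.
171.5 - 5p = -118.5 + 5p gives buyer price pb = 29; sellers receive ps = 29 − 9 = 20.
New quantity: q = 171.5 − 5(29) = 26.5.
Revenue = 9 × 26.5 = 238.5.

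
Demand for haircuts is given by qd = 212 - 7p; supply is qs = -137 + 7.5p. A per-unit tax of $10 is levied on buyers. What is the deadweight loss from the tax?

Deadweight loss = 5250/29

Pre-tax equilibrium: p* = 698/29, q* = 1262/29.
Tax on buyers shifts demand to qd = 212 − 7(p + 10) = 142 - 7p.
142 - 7p = -137 + 7.5p gives seller price ps = 558/29; buyers pay pb = 558/29 + 10 = 848/29.
New quantity: q = 212 − 7(848/29) = 212/29.
DWL = ½ × 10 × (1262/29 − 212/29) = 5250/29.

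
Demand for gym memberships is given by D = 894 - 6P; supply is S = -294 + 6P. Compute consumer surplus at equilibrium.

Consumer surplus = 7500

Equilibrium: 894 - 6P = -294 + 6P gives P* = 99, Q* = 300.
Demand choke price (D = 0): P = 149.
CS = ½(149 − 99)(300) = 7500.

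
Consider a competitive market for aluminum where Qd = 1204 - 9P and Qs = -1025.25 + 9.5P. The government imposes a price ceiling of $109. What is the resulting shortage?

Equilibrium price would be P* = 120.5, so the ceiling at 109 binds.
At P = 109: Qd = 1204 − 9(109) = 223, Qs = -1025.25 + 9.5(109) = 10.25.
Shortage = 223 − 10.25 = 212.75.

Shortage = 212.75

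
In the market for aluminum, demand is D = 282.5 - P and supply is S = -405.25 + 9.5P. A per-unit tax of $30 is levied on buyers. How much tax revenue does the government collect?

Pre-tax equilibrium: P* = 65.5, Q* = 217.
Tax on buyers shifts demand to D = 282.5 − 1(P + 30) = 252.5 - P.
252.5 - P = -405.25 + 9.5P gives seller price Ps = 877/14; buyers pay Pb = 877/14 + 30 = 1297/14.
New quantity: Q = 282.5 − 1(1297/14) = 1329/7.
Revenue = 30 × 1329/7 = 39870/7.

Tax revenue = 39870/7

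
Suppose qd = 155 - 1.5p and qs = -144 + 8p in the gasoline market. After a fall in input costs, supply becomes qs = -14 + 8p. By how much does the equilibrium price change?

Original equilibrium: p* = 598/19, q* = 2048/19.
New equilibrium: 155 - 1.5p = -14 + 8p, so 169 = 9.5p and p' = 338/19; q' = 155 − 1.5(338/19) = 2438/19.
Change in price: 338/19 − 598/19 = -260/19.

Δp = -260/19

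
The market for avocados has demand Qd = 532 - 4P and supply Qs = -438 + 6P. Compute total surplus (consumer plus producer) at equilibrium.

Total surplus = 4320

Equilibrium: 532 - 4P = -438 + 6P gives P* = 97, Q* = 144.
Demand choke price: P = 133; supply starts at P = 73.
CS = ½(133 − 97)(144) = 2592; PS = ½(97 − 73)(144) = 1728.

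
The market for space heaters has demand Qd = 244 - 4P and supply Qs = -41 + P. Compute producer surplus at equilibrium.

Producer surplus = 128

Equilibrium: 244 - 4P = -41 + P gives P* = 57, Q* = 16.
Supply starts at P = 41 (where Qs = 0).
PS = ½(57 − 41)(16) = 128.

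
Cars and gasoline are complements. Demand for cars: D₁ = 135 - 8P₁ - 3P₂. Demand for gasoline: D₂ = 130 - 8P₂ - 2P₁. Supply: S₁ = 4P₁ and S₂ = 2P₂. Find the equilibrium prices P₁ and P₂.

P₁ = 160/19, P₂ = 215/19

Market 1: 135 - 8P₁ - 3P₂ = 4P₁ → 12P₁ + 3P₂ = 135.
Market 2: 10P₂ + 2P₁ = 130.
Eliminating P₂: 10×(1) − 3×(2) gives 114P₁ = 960, so P₁ = 160/19.
Back-substitute into (2): P₂ = (130 − 2×160/19) / 10 = 215/19.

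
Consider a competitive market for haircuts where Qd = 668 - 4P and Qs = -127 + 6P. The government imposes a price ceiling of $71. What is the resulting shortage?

Equilibrium price would be P* = 79.5, so the ceiling at 71 binds.
At P = 71: Qd = 668 − 4(71) = 384, Qs = -127 + 6(71) = 299.
Shortage = 384 − 299 = 85.

Shortage = 85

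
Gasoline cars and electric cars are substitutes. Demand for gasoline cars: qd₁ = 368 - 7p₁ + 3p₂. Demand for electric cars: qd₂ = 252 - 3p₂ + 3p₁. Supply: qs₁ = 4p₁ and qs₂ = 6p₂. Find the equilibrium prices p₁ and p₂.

Market 1: 368 - 7p₁ + 3p₂ = 4p₁ → 11p₁ - 3p₂ = 368.
Market 2: 9p₂ - 3p₁ = 252.
Eliminating p₂: 9×(1) + 3×(2) gives 90p₁ = 4068, so p₁ = 45.2.
Back-substitute into (2): p₂ = (252 + 3×45.2) / 9 = 646/15.

p₁ = 45.2, p₂ = 646/15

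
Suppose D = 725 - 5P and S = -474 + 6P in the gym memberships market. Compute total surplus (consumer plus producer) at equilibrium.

Total surplus = 5940

Equilibrium: 725 - 5P = -474 + 6P gives P* = 109, Q* = 180.
Demand choke price: P = 145; supply starts at P = 79.
CS = ½(145 − 109)(180) = 3240; PS = ½(109 − 79)(180) = 2700.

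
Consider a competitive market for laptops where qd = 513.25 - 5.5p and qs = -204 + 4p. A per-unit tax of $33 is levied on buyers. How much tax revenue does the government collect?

Tax revenue = 13530/19

Pre-tax equilibrium: p* = 75.5, q* = 98.
Tax on buyers shifts demand to qd = 513.25 − 5.5(p + 33) = 331.75 - 5.5p.
331.75 - 5.5p = -204 + 4p gives seller price ps = 2143/38; buyers pay pb = 2143/38 + 33 = 3397/38.
New quantity: q = 513.25 − 5.5(3397/38) = 410/19.
Revenue = 33 × 410/19 = 13530/19.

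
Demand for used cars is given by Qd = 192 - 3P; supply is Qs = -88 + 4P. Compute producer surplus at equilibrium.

Equilibrium: 192 - 3P = -88 + 4P gives P* = 40, Q* = 72.
Supply starts at P = 22 (where Qs = 0).
PS = ½(40 − 22)(72) = 648.

Producer surplus = 648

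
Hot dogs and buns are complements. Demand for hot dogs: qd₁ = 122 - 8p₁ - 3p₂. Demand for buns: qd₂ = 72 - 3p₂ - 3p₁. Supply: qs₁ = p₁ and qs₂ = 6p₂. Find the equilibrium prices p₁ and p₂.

Market 1: 122 - 8p₁ - 3p₂ = p₁ → 9p₁ + 3p₂ = 122.
Market 2: 9p₂ + 3p₁ = 72.
Eliminating p₂: 9×(1) − 3×(2) gives 72p₁ = 882, so p₁ = 12.25.
Back-substitute into (2): p₂ = (72 − 3×12.25) / 9 = 47/12.

p₁ = 12.25, p₂ = 47/12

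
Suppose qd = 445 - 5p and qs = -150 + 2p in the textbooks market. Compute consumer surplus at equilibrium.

Consumer surplus = 40

Equilibrium: 445 - 5p = -150 + 2p gives p* = 85, q* = 20.
Demand choke price (qd = 0): p = 89.
CS = ½(89 − 85)(20) = 40.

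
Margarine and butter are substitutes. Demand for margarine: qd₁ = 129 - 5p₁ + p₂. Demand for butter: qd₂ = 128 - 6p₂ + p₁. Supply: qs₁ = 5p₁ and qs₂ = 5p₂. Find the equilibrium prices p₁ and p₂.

Market 1: 129 - 5p₁ + p₂ = 5p₁ → 10p₁ - p₂ = 129.
Market 2: 11p₂ - p₁ = 128.
Eliminating p₂: 11×(1) + 1×(2) gives 109p₁ = 1547, so p₁ = 1547/109.
Back-substitute into (2): p₂ = (128 + 1×1547/109) / 11 = 1409/109.

p₁ = 1547/109, p₂ = 1409/109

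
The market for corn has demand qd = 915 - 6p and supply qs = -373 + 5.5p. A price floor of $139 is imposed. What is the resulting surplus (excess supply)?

Surplus = 310.5

Equilibrium price would be p* = 112, so the floor at 139 binds.
At p = 139: qd = 81, qs = 391.5.
Surplus = 391.5 − 81 = 310.5.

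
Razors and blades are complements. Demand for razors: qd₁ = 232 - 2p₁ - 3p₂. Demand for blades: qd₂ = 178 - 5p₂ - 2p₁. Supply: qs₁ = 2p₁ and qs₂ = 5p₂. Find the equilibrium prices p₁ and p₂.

Market 1: 232 - 2p₁ - 3p₂ = 2p₁ → 4p₁ + 3p₂ = 232.
Market 2: 10p₂ + 2p₁ = 178.
Eliminating p₂: 10×(1) − 3×(2) gives 34p₁ = 1786, so p₁ = 893/17.
Back-substitute into (2): p₂ = (178 − 2×893/17) / 10 = 124/17.

p₁ = 893/17, p₂ = 124/17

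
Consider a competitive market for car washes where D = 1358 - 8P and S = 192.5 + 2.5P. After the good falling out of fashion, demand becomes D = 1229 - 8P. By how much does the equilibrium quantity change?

Original equilibrium: P* = 111, Q* = 470.
New equilibrium: 1229 - 8P = 192.5 + 2.5P, so 1036.5 = 10.5P and P' = 691/7; Q' = 1229 − 8(691/7) = 3075/7.
Change in quantity: 3075/7 − 470 = -215/7.

ΔQ = -215/7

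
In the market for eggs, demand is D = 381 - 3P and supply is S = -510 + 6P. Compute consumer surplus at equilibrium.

Equilibrium: 381 - 3P = -510 + 6P gives P* = 99, Q* = 84.
Demand choke price (D = 0): P = 127.
CS = ½(127 − 99)(84) = 1176.

Consumer surplus = 1176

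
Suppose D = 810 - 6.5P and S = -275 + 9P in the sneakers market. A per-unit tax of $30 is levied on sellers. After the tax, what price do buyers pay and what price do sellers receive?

Pre-tax equilibrium: P* = 70, Q* = 355.
Tax on sellers shifts supply to S = -275 + 9(P − 30) = -545 + 9P.
810 - 6.5P = -545 + 9P gives buyer price Pb = 2710/31; sellers receive Ps = 2710/31 − 30 = 1780/31.
New quantity: Q = 810 − 6.5(2710/31) = 7495/31.

Buyers pay 2710/31, sellers receive 1780/31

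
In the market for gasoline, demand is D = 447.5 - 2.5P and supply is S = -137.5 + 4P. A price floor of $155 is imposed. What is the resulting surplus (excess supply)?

Equilibrium price would be P* = 90, so the floor at 155 binds.
At P = 155: D = 60, S = 482.5.
Surplus = 482.5 − 60 = 422.5.

Surplus = 422.5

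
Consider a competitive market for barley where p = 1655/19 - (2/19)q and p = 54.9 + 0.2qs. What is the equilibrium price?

p* = 76

Set the two price expressions equal: 1655/19 - (2/19)q = 54.9 + 0.2q.
6119/190 = (29/95)q, so q* = 105.5.
p* = 1655/19 − (2/19)(105.5) = 76.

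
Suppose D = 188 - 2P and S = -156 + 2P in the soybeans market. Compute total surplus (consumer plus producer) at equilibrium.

Equilibrium: 188 - 2P = -156 + 2P gives P* = 86, Q* = 16.
Demand choke price: P = 94; supply starts at P = 78.
CS = ½(94 − 86)(16) = 64; PS = ½(86 − 78)(16) = 64.

Total surplus = 128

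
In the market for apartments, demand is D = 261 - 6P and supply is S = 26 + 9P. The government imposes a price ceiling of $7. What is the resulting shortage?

Shortage = 130

Equilibrium price would be P* = 47/3, so the ceiling at 7 binds.
At P = 7: D = 261 − 6(7) = 219, S = 26 + 9(7) = 89.
Shortage = 219 − 89 = 130.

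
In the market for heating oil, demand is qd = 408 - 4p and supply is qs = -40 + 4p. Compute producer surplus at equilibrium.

Equilibrium: 408 - 4p = -40 + 4p gives p* = 56, q* = 184.
Supply starts at p = 10 (where qs = 0).
PS = ½(56 − 10)(184) = 4232.

Producer surplus = 4232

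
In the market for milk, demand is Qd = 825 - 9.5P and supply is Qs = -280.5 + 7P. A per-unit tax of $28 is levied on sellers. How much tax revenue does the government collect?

Tax revenue = 69902/33

Pre-tax equilibrium: P* = 67, Q* = 188.5.
Tax on sellers shifts supply to Qs = -280.5 + 7(P − 28) = -476.5 + 7P.
825 - 9.5P = -476.5 + 7P gives buyer price Pb = 2603/33; sellers receive Ps = 2603/33 − 28 = 1679/33.
New quantity: Q = 825 − 9.5(2603/33) = 4993/66.
Revenue = 28 × 4993/66 = 69902/33.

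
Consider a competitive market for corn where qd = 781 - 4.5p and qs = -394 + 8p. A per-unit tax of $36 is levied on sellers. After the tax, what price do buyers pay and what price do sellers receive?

Pre-tax equilibrium: p* = 94, q* = 358.
Tax on sellers shifts supply to qs = -394 + 8(p − 36) = -682 + 8p.
781 - 4.5p = -682 + 8p gives buyer price pb = 117.04; sellers receive ps = 117.04 − 36 = 81.04.
New quantity: q = 781 − 4.5(117.04) = 254.32.

Buyers pay $117.04, sellers receive $81.04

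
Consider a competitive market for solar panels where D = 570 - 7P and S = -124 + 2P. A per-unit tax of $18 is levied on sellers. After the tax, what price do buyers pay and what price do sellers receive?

Buyers pay 730/9, sellers receive 568/9

Pre-tax equilibrium: P* = 694/9, Q* = 272/9.
Tax on sellers shifts supply to S = -124 + 2(P − 18) = -160 + 2P.
570 - 7P = -160 + 2P gives buyer price Pb = 730/9; sellers receive Ps = 730/9 − 18 = 568/9.
New quantity: Q = 570 − 7(730/9) = 20/9.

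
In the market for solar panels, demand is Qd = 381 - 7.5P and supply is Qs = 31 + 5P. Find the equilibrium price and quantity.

P* = 28, Q* = 171

Set Qd = Qs: 381 - 7.5P = 31 + 5P.
350 = 12.5P, so P* = 28.
Q* = 381 − 7.5(28) = 171.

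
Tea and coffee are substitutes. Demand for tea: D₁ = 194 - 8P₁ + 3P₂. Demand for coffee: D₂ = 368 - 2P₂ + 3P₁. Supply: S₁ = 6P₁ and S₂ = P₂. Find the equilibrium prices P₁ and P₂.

Market 1: 194 - 8P₁ + 3P₂ = 6P₁ → 14P₁ - 3P₂ = 194.
Market 2: 3P₂ - 3P₁ = 368.
Eliminating P₂: 3×(1) + 3×(2) gives 33P₁ = 1686, so P₁ = 562/11.
Back-substitute into (2): P₂ = (368 + 3×562/11) / 3 = 5734/33.

P₁ = 562/11, P₂ = 5734/33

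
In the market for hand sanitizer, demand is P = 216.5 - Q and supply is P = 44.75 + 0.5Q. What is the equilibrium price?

P* = 102

Set the two price expressions equal: 216.5 - Q = 44.75 + 0.5Q.
171.75 = 1.5Q, so Q* = 114.5.
P* = 216.5 − (1)(114.5) = 102.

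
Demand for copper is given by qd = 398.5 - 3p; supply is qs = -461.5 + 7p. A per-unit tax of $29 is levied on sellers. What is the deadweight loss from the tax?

Pre-tax equilibrium: p* = 86, q* = 140.5.
Tax on sellers shifts supply to qs = -461.5 + 7(p − 29) = -664.5 + 7p.
398.5 - 3p = -664.5 + 7p gives buyer price pb = 106.3; sellers receive ps = 106.3 − 29 = 77.3.
New quantity: q = 398.5 − 3(106.3) = 79.6.
DWL = ½ × 29 × (140.5 − 79.6) = 883.05.

Deadweight loss = 883.05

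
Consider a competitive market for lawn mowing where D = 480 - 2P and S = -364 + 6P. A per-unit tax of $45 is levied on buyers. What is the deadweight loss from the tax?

Deadweight loss = 1518.75

Pre-tax equilibrium: P* = 105.5, Q* = 269.
Tax on buyers shifts demand to D = 480 − 2(P + 45) = 390 - 2P.
390 - 2P = -364 + 6P gives seller price Ps = 94.25; buyers pay Pb = 94.25 + 45 = 139.25.
New quantity: Q = 480 − 2(139.25) = 201.5.
DWL = ½ × 45 × (269 − 201.5) = 1518.75.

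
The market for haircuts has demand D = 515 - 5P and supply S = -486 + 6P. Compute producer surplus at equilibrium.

Producer surplus = 300

Equilibrium: 515 - 5P = -486 + 6P gives P* = 91, Q* = 60.
Supply starts at P = 81 (where S = 0).
PS = ½(91 − 81)(60) = 300.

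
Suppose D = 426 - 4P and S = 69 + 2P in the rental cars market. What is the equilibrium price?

Set D = S: 426 - 4P = 69 + 2P.
357 = 6P, so P* = 59.5.
Q* = 426 − 4(59.5) = 188.

P* = 59.5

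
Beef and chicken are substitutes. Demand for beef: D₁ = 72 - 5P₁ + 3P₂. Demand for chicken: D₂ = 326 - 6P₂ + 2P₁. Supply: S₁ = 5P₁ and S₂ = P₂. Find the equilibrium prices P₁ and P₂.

Market 1: 72 - 5P₁ + 3P₂ = 5P₁ → 10P₁ - 3P₂ = 72.
Market 2: 7P₂ - 2P₁ = 326.
Eliminating P₂: 7×(1) + 3×(2) gives 64P₁ = 1482, so P₁ = 23.15625.
Back-substitute into (2): P₂ = (326 + 2×23.15625) / 7 = 53.1875.

P₁ = 23.15625, P₂ = 53.1875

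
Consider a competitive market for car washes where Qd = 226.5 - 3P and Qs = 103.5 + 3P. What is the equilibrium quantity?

Set Qd = Qs: 226.5 - 3P = 103.5 + 3P.
123 = 6P, so P* = 20.5.
Q* = 226.5 − 3(20.5) = 165.

Q* = 165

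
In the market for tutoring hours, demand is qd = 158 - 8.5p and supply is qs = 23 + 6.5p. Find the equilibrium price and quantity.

Set qd = qs: 158 - 8.5p = 23 + 6.5p.
135 = 15p, so p* = 9.
q* = 158 − 8.5(9) = 81.5.

p* = 9, q* = 81.5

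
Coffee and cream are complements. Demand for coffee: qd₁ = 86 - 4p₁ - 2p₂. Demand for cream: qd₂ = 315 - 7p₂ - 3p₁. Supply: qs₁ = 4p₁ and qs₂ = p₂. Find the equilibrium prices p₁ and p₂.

Market 1: 86 - 4p₁ - 2p₂ = 4p₁ → 8p₁ + 2p₂ = 86.
Market 2: 8p₂ + 3p₁ = 315.
Eliminating p₂: 8×(1) − 2×(2) gives 58p₁ = 58, so p₁ = 1.
Back-substitute into (2): p₂ = (315 − 3×1) / 8 = 39.

p₁ = 1, p₂ = 39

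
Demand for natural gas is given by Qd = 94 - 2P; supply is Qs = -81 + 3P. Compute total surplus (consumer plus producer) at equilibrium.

Equilibrium: 94 - 2P = -81 + 3P gives P* = 35, Q* = 24.
Demand choke price: P = 47; supply starts at P = 27.
CS = ½(47 − 35)(24) = 144; PS = ½(35 − 27)(24) = 96.

Total surplus = 240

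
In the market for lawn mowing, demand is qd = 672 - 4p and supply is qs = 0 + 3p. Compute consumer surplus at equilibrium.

Consumer surplus = 10368

Equilibrium: 672 - 4p = 0 + 3p gives p* = 96, q* = 288.
Demand choke price (qd = 0): p = 168.
CS = ½(168 − 96)(288) = 10368.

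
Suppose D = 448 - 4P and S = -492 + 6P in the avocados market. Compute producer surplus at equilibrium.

Producer surplus = 432

Equilibrium: 448 - 4P = -492 + 6P gives P* = 94, Q* = 72.
Supply starts at P = 82 (where S = 0).
PS = ½(94 − 82)(72) = 432.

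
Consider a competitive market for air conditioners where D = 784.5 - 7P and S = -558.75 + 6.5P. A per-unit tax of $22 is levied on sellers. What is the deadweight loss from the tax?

Deadweight loss = 22022/27

Pre-tax equilibrium: P* = 99.5, Q* = 88.
Tax on sellers shifts supply to S = -558.75 + 6.5(P − 22) = -701.75 + 6.5P.
784.5 - 7P = -701.75 + 6.5P gives buyer price Pb = 5945/54; sellers receive Ps = 5945/54 − 22 = 4757/54.
New quantity: Q = 784.5 − 7(5945/54) = 374/27.
DWL = ½ × 22 × (88 − 374/27) = 22022/27.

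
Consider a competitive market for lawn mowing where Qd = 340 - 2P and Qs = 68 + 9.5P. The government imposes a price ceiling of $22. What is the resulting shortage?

Equilibrium price would be P* = 544/23, so the ceiling at 22 binds.
At P = 22: Qd = 340 − 2(22) = 296, Qs = 68 + 9.5(22) = 277.
Shortage = 296 − 277 = 19.

Shortage = 19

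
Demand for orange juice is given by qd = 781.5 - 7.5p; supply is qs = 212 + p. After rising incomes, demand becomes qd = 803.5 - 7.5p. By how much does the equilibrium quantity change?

Δq = 44/17

Original equilibrium: p* = 67, q* = 279.
New equilibrium: 803.5 - 7.5p = 212 + p, so 591.5 = 8.5p and p' = 1183/17; q' = 803.5 − 7.5(1183/17) = 4787/17.
Change in quantity: 4787/17 − 279 = 44/17.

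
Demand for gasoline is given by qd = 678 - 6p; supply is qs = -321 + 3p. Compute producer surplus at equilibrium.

Equilibrium: 678 - 6p = -321 + 3p gives p* = 111, q* = 12.
Supply starts at p = 107 (where qs = 0).
PS = ½(111 − 107)(12) = 24.

Producer surplus = 24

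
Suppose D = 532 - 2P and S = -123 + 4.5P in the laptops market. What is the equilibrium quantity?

Set D = S: 532 - 2P = -123 + 4.5P.
655 = 6.5P, so P* = 1310/13.
Q* = 532 − 2(1310/13) = 4296/13.

Q* = 4296/13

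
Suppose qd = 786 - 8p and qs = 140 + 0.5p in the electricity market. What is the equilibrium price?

Set qd = qs: 786 - 8p = 140 + 0.5p.
646 = 8.5p, so p* = 76.
q* = 786 − 8(76) = 178.

p* = 76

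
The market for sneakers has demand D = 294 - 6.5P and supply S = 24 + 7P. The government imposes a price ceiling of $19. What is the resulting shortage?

Equilibrium price would be P* = 20, so the ceiling at 19 binds.
At P = 19: D = 294 − 6.5(19) = 170.5, S = 24 + 7(19) = 157.
Shortage = 170.5 − 157 = 13.5.

Shortage = 13.5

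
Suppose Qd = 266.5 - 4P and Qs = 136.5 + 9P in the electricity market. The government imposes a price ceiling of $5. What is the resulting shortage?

Shortage = 65

Equilibrium price would be P* = 10, so the ceiling at 5 binds.
At P = 5: Qd = 266.5 − 4(5) = 246.5, Qs = 136.5 + 9(5) = 181.5.
Shortage = 246.5 − 181.5 = 65.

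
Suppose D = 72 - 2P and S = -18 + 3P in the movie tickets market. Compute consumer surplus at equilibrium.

Consumer surplus = 324

Equilibrium: 72 - 2P = -18 + 3P gives P* = 18, Q* = 36.
Demand choke price (D = 0): P = 36.
CS = ½(36 − 18)(36) = 324.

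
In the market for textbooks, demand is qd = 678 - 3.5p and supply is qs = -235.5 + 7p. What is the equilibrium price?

p* = 87

Set qd = qs: 678 - 3.5p = -235.5 + 7p.
913.5 = 10.5p, so p* = 87.
q* = 678 − 3.5(87) = 373.5.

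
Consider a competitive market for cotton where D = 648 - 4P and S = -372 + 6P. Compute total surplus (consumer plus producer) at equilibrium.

Equilibrium: 648 - 4P = -372 + 6P gives P* = 102, Q* = 240.
Demand choke price: P = 162; supply starts at P = 62.
CS = ½(162 − 102)(240) = 7200; PS = ½(102 − 62)(240) = 4800.

Total surplus = 12000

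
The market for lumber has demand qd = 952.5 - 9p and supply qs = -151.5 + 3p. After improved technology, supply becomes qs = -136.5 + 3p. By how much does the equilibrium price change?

Original equilibrium: p* = 92, q* = 124.5.
New equilibrium: 952.5 - 9p = -136.5 + 3p, so 1089 = 12p and p' = 90.75; q' = 952.5 − 9(90.75) = 135.75.
Change in price: 90.75 − 92 = -1.25.

Δp = -1.25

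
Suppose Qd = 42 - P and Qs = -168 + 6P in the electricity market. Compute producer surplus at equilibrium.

Equilibrium: 42 - P = -168 + 6P gives P* = 30, Q* = 12.
Supply starts at P = 28 (where Qs = 0).
PS = ½(30 − 28)(12) = 12.

Producer surplus = 12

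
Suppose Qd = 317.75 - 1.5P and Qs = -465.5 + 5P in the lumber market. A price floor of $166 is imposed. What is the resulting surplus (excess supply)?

Equilibrium price would be P* = 120.5, so the floor at 166 binds.
At P = 166: Qd = 68.75, Qs = 364.5.
Surplus = 364.5 − 68.75 = 295.75.

Surplus = 295.75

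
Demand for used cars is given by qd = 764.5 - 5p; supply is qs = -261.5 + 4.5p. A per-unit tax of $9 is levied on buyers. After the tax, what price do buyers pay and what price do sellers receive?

Buyers pay 2133/19, sellers receive 1962/19

Pre-tax equilibrium: p* = 108, q* = 224.5.
Tax on buyers shifts demand to qd = 764.5 − 5(p + 9) = 719.5 - 5p.
719.5 - 5p = -261.5 + 4.5p gives seller price ps = 1962/19; buyers pay pb = 1962/19 + 9 = 2133/19.
New quantity: q = 764.5 − 5(2133/19) = 7721/38.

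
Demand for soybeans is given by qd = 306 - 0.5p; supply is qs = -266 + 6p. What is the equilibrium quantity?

q* = 262

Set qd = qs: 306 - 0.5p = -266 + 6p.
572 = 6.5p, so p* = 88.
q* = 306 − 0.5(88) = 262.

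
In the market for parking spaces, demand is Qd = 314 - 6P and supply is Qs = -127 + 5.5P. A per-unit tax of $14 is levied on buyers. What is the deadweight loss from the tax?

Deadweight loss = 6468/23

Pre-tax equilibrium: P* = 882/23, Q* = 1930/23.
Tax on buyers shifts demand to Qd = 314 − 6(P + 14) = 230 - 6P.
230 - 6P = -127 + 5.5P gives seller price Ps = 714/23; buyers pay Pb = 714/23 + 14 = 1036/23.
New quantity: Q = 314 − 6(1036/23) = 1006/23.
DWL = ½ × 14 × (1930/23 − 1006/23) = 6468/23.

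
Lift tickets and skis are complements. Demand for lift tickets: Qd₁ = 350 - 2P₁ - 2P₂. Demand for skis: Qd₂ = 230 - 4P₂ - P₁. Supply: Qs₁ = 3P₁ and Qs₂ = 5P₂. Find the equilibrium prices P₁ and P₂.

Market 1: 350 - 2P₁ - 2P₂ = 3P₁ → 5P₁ + 2P₂ = 350.
Market 2: 9P₂ + P₁ = 230.
Eliminating P₂: 9×(1) − 2×(2) gives 43P₁ = 2690, so P₁ = 2690/43.
Back-substitute into (2): P₂ = (230 − 1×2690/43) / 9 = 800/43.

P₁ = 2690/43, P₂ = 800/43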